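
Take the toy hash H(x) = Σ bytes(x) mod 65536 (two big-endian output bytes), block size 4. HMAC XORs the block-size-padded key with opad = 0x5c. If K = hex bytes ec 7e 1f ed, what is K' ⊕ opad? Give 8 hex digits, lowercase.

b02243b1

Key hex bytes ec 7e 1f ed is exactly B = 4 bytes: K' = ec 7e 1f ed.
XOR each byte with 0x5c: ec⊕5c=b0, 7e⊕5c=22, 1f⊕5c=43, ed⊕5c=b1.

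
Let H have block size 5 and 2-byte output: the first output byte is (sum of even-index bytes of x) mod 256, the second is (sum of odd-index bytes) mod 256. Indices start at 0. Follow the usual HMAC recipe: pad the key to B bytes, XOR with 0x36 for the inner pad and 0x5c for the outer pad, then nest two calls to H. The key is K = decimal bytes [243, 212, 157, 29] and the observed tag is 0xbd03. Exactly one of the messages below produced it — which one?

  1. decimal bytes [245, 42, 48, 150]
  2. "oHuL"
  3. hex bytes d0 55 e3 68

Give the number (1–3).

2

Key decimal bytes [243, 212, 157, 29] = f3 d4 9d 1d is 4 bytes ≤ B = 5; zero-pad to 5 bytes: K' = f3 d4 9d 1d 00.
K' ⊕ ipad = c5 e2 ab 2b 36; K' ⊕ opad = af 88 c1 41 5c.
m1: inner = H(c5 e2 ab 2b 36 f5 2a 30 96) = 66 32; tag = H(af 88 c1 41 5c 66 32) = fe2f
m2: inner = H(c5 e2 ab 2b 36 6f 48 75 4c) = 3a f1; tag = H(af 88 c1 41 5c 3a f1) = bd03 ← matches
m3: inner = H(c5 e2 ab 2b 36 d0 55 e3 68) = 63 c0; tag = H(af 88 c1 41 5c 63 c0) = 8c2c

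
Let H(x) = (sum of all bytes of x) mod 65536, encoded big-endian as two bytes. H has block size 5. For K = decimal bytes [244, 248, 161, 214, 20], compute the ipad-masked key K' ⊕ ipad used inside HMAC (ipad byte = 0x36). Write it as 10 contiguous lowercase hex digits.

c2ce97e022

Key decimal bytes [244, 248, 161, 214, 20] = f4 f8 a1 d6 14 is exactly B = 5 bytes: K' = f4 f8 a1 d6 14.
XOR each byte with 0x36: f4⊕36=c2, f8⊕36=ce, a1⊕36=97, d6⊕36=e0, 14⊕36=22.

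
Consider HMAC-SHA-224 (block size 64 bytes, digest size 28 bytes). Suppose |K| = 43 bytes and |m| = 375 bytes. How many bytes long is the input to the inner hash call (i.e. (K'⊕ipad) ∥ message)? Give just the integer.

Key is 43 ≤ 64 bytes, zero-padded: |K'| = 64.
Inner input = (K'⊕ipad) ∥ m → 64 + 375 = 439 bytes.

439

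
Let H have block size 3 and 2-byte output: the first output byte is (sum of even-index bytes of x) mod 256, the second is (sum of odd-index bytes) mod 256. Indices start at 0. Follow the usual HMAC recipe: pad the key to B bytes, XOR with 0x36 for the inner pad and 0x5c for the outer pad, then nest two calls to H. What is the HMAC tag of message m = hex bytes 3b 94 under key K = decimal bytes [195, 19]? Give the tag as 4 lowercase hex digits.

Key decimal bytes [195, 19] = c3 13 is 2 bytes ≤ B = 3; zero-pad to 3 bytes: K' = c3 13 00.
K' ⊕ ipad = f5 25 36.  K' ⊕ opad = 9f 4f 5c.
Inner input = (K'⊕ipad) ∥ m = f5 25 36 ∥ 3b 94.
Inner hash: even-index sum = 447 mod 256 = 191; odd-index sum = 96 mod 256 = 96 → bf 60.
Outer input = (K'⊕opad) ∥ inner = 9f 4f 5c ∥ bf 60.
Outer hash (tag): even-index sum = 347 mod 256 = 91; odd-index sum = 270 mod 256 = 14 → 5b 0e.

5b0e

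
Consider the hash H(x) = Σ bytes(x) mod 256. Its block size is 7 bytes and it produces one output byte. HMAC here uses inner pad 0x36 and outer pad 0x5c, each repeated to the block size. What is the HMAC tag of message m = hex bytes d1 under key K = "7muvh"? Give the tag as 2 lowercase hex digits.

55

Key "7muvh" = 37 6d 75 76 68 is 5 bytes ≤ B = 7; zero-pad to 7 bytes: K' = 37 6d 75 76 68 00 00.
K' ⊕ ipad = 01 5b 43 40 5e 36 36.  K' ⊕ opad = 6b 31 29 2a 34 5c 5c.
Inner input = (K'⊕ipad) ∥ m = 01 5b 43 40 5e 36 36 ∥ d1.
Inner hash: sum = 1+91+67+64+94+54+54+209 = 634; mod 256 = 122 → 7a.
Outer input = (K'⊕opad) ∥ inner = 6b 31 29 2a 34 5c 5c ∥ 7a.
Outer hash (tag): sum = 107+49+41+42+52+92+92+122 = 597; mod 256 = 85 → 55.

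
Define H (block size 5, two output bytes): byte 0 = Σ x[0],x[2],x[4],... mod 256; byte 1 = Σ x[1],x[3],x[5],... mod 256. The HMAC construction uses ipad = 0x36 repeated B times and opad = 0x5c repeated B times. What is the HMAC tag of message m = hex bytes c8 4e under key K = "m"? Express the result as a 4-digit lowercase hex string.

Key "m" = 6d is 1 byte ≤ B = 5; zero-pad to 5 bytes: K' = 6d 00 00 00 00.
K' ⊕ ipad = 5b 36 36 36 36.  K' ⊕ opad = 31 5c 5c 5c 5c.
Inner input = (K'⊕ipad) ∥ m = 5b 36 36 36 36 ∥ c8 4e.
Inner hash: even-index sum = 277 mod 256 = 21; odd-index sum = 308 mod 256 = 52 → 15 34.
Outer input = (K'⊕opad) ∥ inner = 31 5c 5c 5c 5c ∥ 15 34.
Outer hash (tag): even-index sum = 285 mod 256 = 29; odd-index sum = 205 mod 256 = 205 → 1d cd.

1dcd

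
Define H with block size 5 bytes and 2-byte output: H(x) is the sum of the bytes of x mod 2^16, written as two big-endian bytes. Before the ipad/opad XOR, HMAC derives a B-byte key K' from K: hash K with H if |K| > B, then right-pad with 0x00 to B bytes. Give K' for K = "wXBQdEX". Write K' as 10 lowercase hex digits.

0263000000

|K| = 7 > B = 5, so first hash the key.
H(K): sum = 119+88+66+81+100+69+88 = 611 → 02 63.
Zero-pad H(K) = 02 63 to 5 bytes: K' = 02 63 00 00 00.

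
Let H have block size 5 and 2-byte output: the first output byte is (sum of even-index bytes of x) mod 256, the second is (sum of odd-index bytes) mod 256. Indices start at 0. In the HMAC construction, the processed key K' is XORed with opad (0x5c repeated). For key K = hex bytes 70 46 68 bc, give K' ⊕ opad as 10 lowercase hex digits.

2c1a34e05c

Key hex bytes 70 46 68 bc is 4 bytes ≤ B = 5; zero-pad to 5 bytes: K' = 70 46 68 bc 00.
XOR each byte with 0x5c: 70⊕5c=2c, 46⊕5c=1a, 68⊕5c=34, bc⊕5c=e0, 00⊕5c=5c.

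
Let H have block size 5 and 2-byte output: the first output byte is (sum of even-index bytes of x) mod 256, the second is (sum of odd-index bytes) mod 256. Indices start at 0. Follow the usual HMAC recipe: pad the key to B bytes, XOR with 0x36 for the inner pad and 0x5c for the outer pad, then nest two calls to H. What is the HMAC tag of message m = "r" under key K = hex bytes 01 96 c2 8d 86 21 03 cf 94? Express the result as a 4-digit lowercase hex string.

Key hex bytes 01 96 c2 8d 86 21 03 cf 94 is 9 bytes > B = 5, so hash it first: H(key) = e0 13, then zero-pad to 5 bytes: K' = e0 13 00 00 00.
K' ⊕ ipad = d6 25 36 36 36.  K' ⊕ opad = bc 4f 5c 5c 5c.
Inner input = (K'⊕ipad) ∥ m = d6 25 36 36 36 ∥ 72.
Inner hash: even-index sum = 322 mod 256 = 66; odd-index sum = 205 mod 256 = 205 → 42 cd.
Outer input = (K'⊕opad) ∥ inner = bc 4f 5c 5c 5c ∥ 42 cd.
Outer hash (tag): even-index sum = 577 mod 256 = 65; odd-index sum = 237 mod 256 = 237 → 41 ed.

41ed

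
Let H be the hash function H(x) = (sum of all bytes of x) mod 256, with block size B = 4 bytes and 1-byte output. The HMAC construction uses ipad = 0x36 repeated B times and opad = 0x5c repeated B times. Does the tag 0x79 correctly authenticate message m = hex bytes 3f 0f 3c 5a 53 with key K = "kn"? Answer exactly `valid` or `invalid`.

valid

Key "kn" = 6b 6e is 2 bytes ≤ B = 4; zero-pad to 4 bytes: K' = 6b 6e 00 00.
K' ⊕ ipad = 5d 58 36 36; K' ⊕ opad = 37 32 5c 5c.
Inner hash: sum = 93+88+54+54+63+15+60+90+83 = 600; mod 256 = 88 → 58.
Outer hash (recomputed tag): sum = 55+50+92+92+88 = 377; mod 256 = 121 → 79.
Recomputed tag = 79; claimed = 79 → match.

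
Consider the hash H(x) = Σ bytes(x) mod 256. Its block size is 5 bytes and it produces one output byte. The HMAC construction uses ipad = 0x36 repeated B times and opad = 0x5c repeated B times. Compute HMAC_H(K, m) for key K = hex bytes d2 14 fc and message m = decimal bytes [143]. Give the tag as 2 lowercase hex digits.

Key hex bytes d2 14 fc is 3 bytes ≤ B = 5; zero-pad to 5 bytes: K' = d2 14 fc 00 00.
K' ⊕ ipad = e4 22 ca 36 36.  K' ⊕ opad = 8e 48 a0 5c 5c.
Inner input = (K'⊕ipad) ∥ m = e4 22 ca 36 36 ∥ 8f.
Inner hash: sum = 228+34+202+54+54+143 = 715; mod 256 = 203 → cb.
Outer input = (K'⊕opad) ∥ inner = 8e 48 a0 5c 5c ∥ cb.
Outer hash (tag): sum = 142+72+160+92+92+203 = 761; mod 256 = 249 → f9.

f9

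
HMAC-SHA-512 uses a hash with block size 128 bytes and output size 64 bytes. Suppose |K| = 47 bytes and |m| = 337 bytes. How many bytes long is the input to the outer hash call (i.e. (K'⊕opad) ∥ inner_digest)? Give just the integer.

Key is 47 ≤ 128 bytes, zero-padded: |K'| = 128.
Outer input = (K'⊕opad) ∥ H(inner) → 128 + 64 = 192 bytes.

192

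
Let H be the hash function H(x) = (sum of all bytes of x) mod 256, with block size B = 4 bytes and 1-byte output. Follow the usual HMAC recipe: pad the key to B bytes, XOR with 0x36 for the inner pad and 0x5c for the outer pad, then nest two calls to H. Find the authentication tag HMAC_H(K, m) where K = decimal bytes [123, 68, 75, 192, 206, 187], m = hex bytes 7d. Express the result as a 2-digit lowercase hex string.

Key decimal bytes [123, 68, 75, 192, 206, 187] = 7b 44 4b c0 ce bb is 6 bytes > B = 4, so hash it first: H(key) = 53, then zero-pad to 4 bytes: K' = 53 00 00 00.
K' ⊕ ipad = 65 36 36 36.  K' ⊕ opad = 0f 5c 5c 5c.
Inner input = (K'⊕ipad) ∥ m = 65 36 36 36 ∥ 7d.
Inner hash: sum = 101+54+54+54+125 = 388; mod 256 = 132 → 84.
Outer input = (K'⊕opad) ∥ inner = 0f 5c 5c 5c ∥ 84.
Outer hash (tag): sum = 15+92+92+92+132 = 423; mod 256 = 167 → a7.

a7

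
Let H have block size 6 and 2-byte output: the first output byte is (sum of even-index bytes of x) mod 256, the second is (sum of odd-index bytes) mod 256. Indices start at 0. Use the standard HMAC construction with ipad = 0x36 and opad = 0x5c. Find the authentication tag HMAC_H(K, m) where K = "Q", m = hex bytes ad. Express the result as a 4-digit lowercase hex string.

45b6

Key "Q" = 51 is 1 byte ≤ B = 6; zero-pad to 6 bytes: K' = 51 00 00 00 00 00.
K' ⊕ ipad = 67 36 36 36 36 36.  K' ⊕ opad = 0d 5c 5c 5c 5c 5c.
Inner input = (K'⊕ipad) ∥ m = 67 36 36 36 36 36 ∥ ad.
Inner hash: even-index sum = 384 mod 256 = 128; odd-index sum = 162 mod 256 = 162 → 80 a2.
Outer input = (K'⊕opad) ∥ inner = 0d 5c 5c 5c 5c 5c ∥ 80 a2.
Outer hash (tag): even-index sum = 325 mod 256 = 69; odd-index sum = 438 mod 256 = 182 → 45 b6.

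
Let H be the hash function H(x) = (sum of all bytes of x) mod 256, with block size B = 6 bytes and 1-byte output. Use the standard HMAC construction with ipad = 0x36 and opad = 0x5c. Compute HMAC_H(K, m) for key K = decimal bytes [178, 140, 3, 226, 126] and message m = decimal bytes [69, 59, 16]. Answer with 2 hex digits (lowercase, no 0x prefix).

Key decimal bytes [178, 140, 3, 226, 126] = b2 8c 03 e2 7e is 5 bytes ≤ B = 6; zero-pad to 6 bytes: K' = b2 8c 03 e2 7e 00.
K' ⊕ ipad = 84 ba 35 d4 48 36.  K' ⊕ opad = ee d0 5f be 22 5c.
Inner input = (K'⊕ipad) ∥ m = 84 ba 35 d4 48 36 ∥ 45 3b 10.
Inner hash: sum = 132+186+53+212+72+54+69+59+16 = 853; mod 256 = 85 → 55.
Outer input = (K'⊕opad) ∥ inner = ee d0 5f be 22 5c ∥ 55.
Outer hash (tag): sum = 238+208+95+190+34+92+85 = 942; mod 256 = 174 → ae.

ae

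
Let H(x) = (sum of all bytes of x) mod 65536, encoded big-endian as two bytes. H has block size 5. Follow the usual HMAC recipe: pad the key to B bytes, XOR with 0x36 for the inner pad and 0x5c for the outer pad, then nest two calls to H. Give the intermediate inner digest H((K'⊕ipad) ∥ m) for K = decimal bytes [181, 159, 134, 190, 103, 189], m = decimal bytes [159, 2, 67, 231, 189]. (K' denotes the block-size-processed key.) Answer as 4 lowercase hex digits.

Key decimal bytes [181, 159, 134, 190, 103, 189] = b5 9f 86 be 67 bd is 6 bytes > B = 5, so hash it first: H(key) = 03 bc, then zero-pad to 5 bytes: K' = 03 bc 00 00 00.
K' ⊕ ipad = 35 8a 36 36 36.
Inner input = 35 8a 36 36 36 ∥ 9f 02 43 e7 bd.
Inner hash: sum = 53+138+54+54+54+159+2+67+231+189 = 1001 → 03 e9.

03e9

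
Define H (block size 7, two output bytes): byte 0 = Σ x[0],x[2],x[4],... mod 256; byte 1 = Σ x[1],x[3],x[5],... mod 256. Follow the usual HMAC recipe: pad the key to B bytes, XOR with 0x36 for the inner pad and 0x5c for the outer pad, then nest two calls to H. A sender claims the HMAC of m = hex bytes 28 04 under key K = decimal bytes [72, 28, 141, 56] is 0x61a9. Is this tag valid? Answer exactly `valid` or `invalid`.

invalid

Key decimal bytes [72, 28, 141, 56] = 48 1c 8d 38 is 4 bytes ≤ B = 7; zero-pad to 7 bytes: K' = 48 1c 8d 38 00 00 00.
K' ⊕ ipad = 7e 2a bb 0e 36 36 36; K' ⊕ opad = 14 40 d1 64 5c 5c 5c.
Inner hash: even-index sum = 425 mod 256 = 169; odd-index sum = 150 mod 256 = 150 → a9 96.
Outer hash (recomputed tag): even-index sum = 563 mod 256 = 51; odd-index sum = 425 mod 256 = 169 → 33 a9.
Recomputed tag = 33a9; claimed = 61a9 → mismatch.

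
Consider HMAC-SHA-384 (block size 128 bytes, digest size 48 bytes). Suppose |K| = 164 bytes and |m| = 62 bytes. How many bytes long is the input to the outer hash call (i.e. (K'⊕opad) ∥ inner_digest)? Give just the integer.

Key is 164 > 128 bytes, so it is hashed to 48 bytes then zero-padded to 128: |K'| = 128.
Outer input = (K'⊕opad) ∥ H(inner) → 128 + 48 = 176 bytes.

176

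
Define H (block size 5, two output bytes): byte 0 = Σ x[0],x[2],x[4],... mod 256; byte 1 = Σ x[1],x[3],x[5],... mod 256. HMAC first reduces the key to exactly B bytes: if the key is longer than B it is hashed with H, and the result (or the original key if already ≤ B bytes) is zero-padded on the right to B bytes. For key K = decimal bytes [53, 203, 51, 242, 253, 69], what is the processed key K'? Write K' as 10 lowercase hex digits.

|K| = 6 > B = 5, so first hash the key.
H(K): even-index sum = 357 mod 256 = 101; odd-index sum = 514 mod 256 = 2 → 65 02.
Zero-pad H(K) = 65 02 to 5 bytes: K' = 65 02 00 00 00.

6502000000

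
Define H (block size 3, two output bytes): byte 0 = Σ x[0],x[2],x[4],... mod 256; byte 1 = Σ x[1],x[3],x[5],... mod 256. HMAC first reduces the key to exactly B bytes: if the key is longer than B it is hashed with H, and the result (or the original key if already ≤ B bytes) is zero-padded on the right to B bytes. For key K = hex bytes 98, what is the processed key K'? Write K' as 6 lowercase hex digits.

980000

Key hex bytes 98 is 1 byte ≤ B = 3; zero-pad to 3 bytes: K' = 98 00 00.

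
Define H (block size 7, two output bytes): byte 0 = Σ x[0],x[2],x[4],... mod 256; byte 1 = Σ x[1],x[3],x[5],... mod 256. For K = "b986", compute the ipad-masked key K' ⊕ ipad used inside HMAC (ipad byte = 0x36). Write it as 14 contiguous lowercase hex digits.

Key "b986" = 62 39 38 36 is 4 bytes ≤ B = 7; zero-pad to 7 bytes: K' = 62 39 38 36 00 00 00.
XOR each byte with 0x36: 62⊕36=54, 39⊕36=0f, 38⊕36=0e, 36⊕36=00, 00⊕36=36, 00⊕36=36, 00⊕36=36.

540f0e00363636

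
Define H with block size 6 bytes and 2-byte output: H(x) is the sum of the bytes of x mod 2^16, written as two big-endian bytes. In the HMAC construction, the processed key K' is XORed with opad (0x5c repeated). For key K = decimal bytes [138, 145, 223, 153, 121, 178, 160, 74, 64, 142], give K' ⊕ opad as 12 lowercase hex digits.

592a5c5c5c5c

Key decimal bytes [138, 145, 223, 153, 121, 178, 160, 74, 64, 142] = 8a 91 df 99 79 b2 a0 4a 40 8e is 10 bytes > B = 6, so hash it first: H(key) = 05 76, then zero-pad to 6 bytes: K' = 05 76 00 00 00 00.
XOR each byte with 0x5c: 05⊕5c=59, 76⊕5c=2a, 00⊕5c=5c, 00⊕5c=5c, 00⊕5c=5c, 00⊕5c=5c.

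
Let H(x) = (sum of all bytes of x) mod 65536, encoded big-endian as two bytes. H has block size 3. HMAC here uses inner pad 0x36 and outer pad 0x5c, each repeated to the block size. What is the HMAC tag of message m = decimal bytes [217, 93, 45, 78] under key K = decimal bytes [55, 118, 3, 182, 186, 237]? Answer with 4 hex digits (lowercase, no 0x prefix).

0165

Key decimal bytes [55, 118, 3, 182, 186, 237] = 37 76 03 b6 ba ed is 6 bytes > B = 3, so hash it first: H(key) = 03 0d, then zero-pad to 3 bytes: K' = 03 0d 00.
K' ⊕ ipad = 35 3b 36.  K' ⊕ opad = 5f 51 5c.
Inner input = (K'⊕ipad) ∥ m = 35 3b 36 ∥ d9 5d 2d 4e.
Inner hash: sum = 53+59+54+217+93+45+78 = 599 → 02 57.
Outer input = (K'⊕opad) ∥ inner = 5f 51 5c ∥ 02 57.
Outer hash (tag): sum = 95+81+92+2+87 = 357 → 01 65.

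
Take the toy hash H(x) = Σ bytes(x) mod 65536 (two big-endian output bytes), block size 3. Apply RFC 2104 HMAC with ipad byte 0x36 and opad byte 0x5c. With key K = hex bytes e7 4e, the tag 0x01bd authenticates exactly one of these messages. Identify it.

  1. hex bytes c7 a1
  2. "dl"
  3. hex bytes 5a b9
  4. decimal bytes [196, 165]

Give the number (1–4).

3

Key hex bytes e7 4e is 2 bytes ≤ B = 3; zero-pad to 3 bytes: K' = e7 4e 00.
K' ⊕ ipad = d1 78 36; K' ⊕ opad = bb 12 5c.
m1: inner = H(d1 78 36 c7 a1) = 02 e7; tag = H(bb 12 5c 02 e7) = 0212
m2: inner = H(d1 78 36 64 6c) = 02 4f; tag = H(bb 12 5c 02 4f) = 017a
m3: inner = H(d1 78 36 5a b9) = 02 92; tag = H(bb 12 5c 02 92) = 01bd ← matches
m4: inner = H(d1 78 36 c4 a5) = 02 e8; tag = H(bb 12 5c 02 e8) = 0213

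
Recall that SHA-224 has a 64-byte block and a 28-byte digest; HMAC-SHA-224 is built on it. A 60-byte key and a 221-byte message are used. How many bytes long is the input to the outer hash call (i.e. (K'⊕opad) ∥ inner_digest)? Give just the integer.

92

Key is 60 ≤ 64 bytes, zero-padded: |K'| = 64.
Outer input = (K'⊕opad) ∥ H(inner) → 64 + 28 = 92 bytes.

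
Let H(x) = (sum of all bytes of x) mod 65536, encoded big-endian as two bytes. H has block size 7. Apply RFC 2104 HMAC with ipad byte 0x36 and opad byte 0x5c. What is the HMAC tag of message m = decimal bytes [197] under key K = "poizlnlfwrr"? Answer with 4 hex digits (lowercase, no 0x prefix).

Key "poizlnlfwrr" = 70 6f 69 7a 6c 6e 6c 66 77 72 72 is 11 bytes > B = 7, so hash it first: H(key) = 04 c9, then zero-pad to 7 bytes: K' = 04 c9 00 00 00 00 00.
K' ⊕ ipad = 32 ff 36 36 36 36 36.  K' ⊕ opad = 58 95 5c 5c 5c 5c 5c.
Inner input = (K'⊕ipad) ∥ m = 32 ff 36 36 36 36 36 ∥ c5.
Inner hash: sum = 50+255+54+54+54+54+54+197 = 772 → 03 04.
Outer input = (K'⊕opad) ∥ inner = 58 95 5c 5c 5c 5c 5c ∥ 03 04.
Outer hash (tag): sum = 88+149+92+92+92+92+92+3+4 = 704 → 02 c0.

02c0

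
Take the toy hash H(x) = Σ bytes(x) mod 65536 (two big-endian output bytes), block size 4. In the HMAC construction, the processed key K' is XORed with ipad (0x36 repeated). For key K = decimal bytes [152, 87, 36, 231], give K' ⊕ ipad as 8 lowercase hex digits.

ae6112d1

Key decimal bytes [152, 87, 36, 231] = 98 57 24 e7 is exactly B = 4 bytes: K' = 98 57 24 e7.
XOR each byte with 0x36: 98⊕36=ae, 57⊕36=61, 24⊕36=12, e7⊕36=d1.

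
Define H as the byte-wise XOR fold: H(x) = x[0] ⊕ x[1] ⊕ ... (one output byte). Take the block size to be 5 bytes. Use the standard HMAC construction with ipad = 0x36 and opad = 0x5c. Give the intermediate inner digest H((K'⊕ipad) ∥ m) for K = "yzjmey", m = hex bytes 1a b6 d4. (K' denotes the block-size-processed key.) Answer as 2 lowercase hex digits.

Key "yzjmey" = 79 7a 6a 6d 65 79 is 6 bytes > B = 5, so hash it first: H(key) = 18, then zero-pad to 5 bytes: K' = 18 00 00 00 00.
K' ⊕ ipad = 2e 36 36 36 36.
Inner input = 2e 36 36 36 36 ∥ 1a b6 d4.
Inner hash: XOR 2e⊕36⊕36⊕36⊕36⊕1a⊕b6⊕d4 = 56.

56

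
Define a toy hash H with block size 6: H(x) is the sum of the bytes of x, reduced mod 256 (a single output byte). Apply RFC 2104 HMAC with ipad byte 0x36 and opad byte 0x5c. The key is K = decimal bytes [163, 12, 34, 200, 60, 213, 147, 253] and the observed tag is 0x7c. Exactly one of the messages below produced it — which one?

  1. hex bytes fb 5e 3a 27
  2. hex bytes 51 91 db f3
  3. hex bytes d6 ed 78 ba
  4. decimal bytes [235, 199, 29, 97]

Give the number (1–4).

Key decimal bytes [163, 12, 34, 200, 60, 213, 147, 253] = a3 0c 22 c8 3c d5 93 fd is 8 bytes > B = 6, so hash it first: H(key) = 3a, then zero-pad to 6 bytes: K' = 3a 00 00 00 00 00.
K' ⊕ ipad = 0c 36 36 36 36 36; K' ⊕ opad = 66 5c 5c 5c 5c 5c.
m1: inner = H(0c 36 36 36 36 36 fb 5e 3a 27) = d4; tag = H(66 5c 5c 5c 5c 5c d4) = 06
m2: inner = H(0c 36 36 36 36 36 51 91 db f3) = ca; tag = H(66 5c 5c 5c 5c 5c ca) = fc
m3: inner = H(0c 36 36 36 36 36 d6 ed 78 ba) = 0f; tag = H(66 5c 5c 5c 5c 5c 0f) = 41
m4: inner = H(0c 36 36 36 36 36 eb c7 1d 61) = 4a; tag = H(66 5c 5c 5c 5c 5c 4a) = 7c ← matches

4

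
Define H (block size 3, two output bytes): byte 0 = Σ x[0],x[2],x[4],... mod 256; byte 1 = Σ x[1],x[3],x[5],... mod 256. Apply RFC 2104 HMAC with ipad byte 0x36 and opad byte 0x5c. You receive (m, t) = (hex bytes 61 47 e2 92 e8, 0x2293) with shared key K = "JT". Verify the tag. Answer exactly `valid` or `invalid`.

invalid

Key "JT" = 4a 54 is 2 bytes ≤ B = 3; zero-pad to 3 bytes: K' = 4a 54 00.
K' ⊕ ipad = 7c 62 36; K' ⊕ opad = 16 08 5c.
Inner hash: even-index sum = 395 mod 256 = 139; odd-index sum = 653 mod 256 = 141 → 8b 8d.
Outer hash (recomputed tag): even-index sum = 255 mod 256 = 255; odd-index sum = 147 mod 256 = 147 → ff 93.
Recomputed tag = ff93; claimed = 2293 → mismatch.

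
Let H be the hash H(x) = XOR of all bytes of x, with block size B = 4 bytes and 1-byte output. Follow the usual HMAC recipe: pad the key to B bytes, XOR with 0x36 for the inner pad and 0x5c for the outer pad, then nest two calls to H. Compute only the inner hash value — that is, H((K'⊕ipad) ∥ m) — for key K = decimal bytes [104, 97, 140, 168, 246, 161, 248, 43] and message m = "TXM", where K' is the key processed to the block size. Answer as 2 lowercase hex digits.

Key decimal bytes [104, 97, 140, 168, 246, 161, 248, 43] = 68 61 8c a8 f6 a1 f8 2b is 8 bytes > B = 4, so hash it first: H(key) = a9, then zero-pad to 4 bytes: K' = a9 00 00 00.
K' ⊕ ipad = 9f 36 36 36.
Inner input = 9f 36 36 36 ∥ 54 58 4d.
Inner hash: XOR 9f⊕36⊕36⊕36⊕54⊕58⊕4d = e8.

e8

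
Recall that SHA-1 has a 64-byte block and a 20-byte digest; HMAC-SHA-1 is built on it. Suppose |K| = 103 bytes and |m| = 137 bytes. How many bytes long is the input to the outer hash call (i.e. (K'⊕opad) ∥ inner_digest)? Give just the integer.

84

Key is 103 > 64 bytes, so it is hashed to 20 bytes then zero-padded to 64: |K'| = 64.
Outer input = (K'⊕opad) ∥ H(inner) → 64 + 20 = 84 bytes.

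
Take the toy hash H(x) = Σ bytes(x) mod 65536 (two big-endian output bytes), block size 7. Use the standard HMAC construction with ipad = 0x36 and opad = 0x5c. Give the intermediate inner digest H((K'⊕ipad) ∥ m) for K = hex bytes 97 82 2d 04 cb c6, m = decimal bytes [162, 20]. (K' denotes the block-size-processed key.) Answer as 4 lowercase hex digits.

047b

Key hex bytes 97 82 2d 04 cb c6 is 6 bytes ≤ B = 7; zero-pad to 7 bytes: K' = 97 82 2d 04 cb c6 00.
K' ⊕ ipad = a1 b4 1b 32 fd f0 36.
Inner input = a1 b4 1b 32 fd f0 36 ∥ a2 14.
Inner hash: sum = 161+180+27+50+253+240+54+162+20 = 1147 → 04 7b.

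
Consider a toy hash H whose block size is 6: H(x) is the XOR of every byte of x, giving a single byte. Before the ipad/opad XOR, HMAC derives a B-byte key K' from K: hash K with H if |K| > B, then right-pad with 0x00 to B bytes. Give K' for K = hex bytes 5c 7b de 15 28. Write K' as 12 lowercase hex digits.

5c7bde152800

Key hex bytes 5c 7b de 15 28 is 5 bytes ≤ B = 6; zero-pad to 6 bytes: K' = 5c 7b de 15 28 00.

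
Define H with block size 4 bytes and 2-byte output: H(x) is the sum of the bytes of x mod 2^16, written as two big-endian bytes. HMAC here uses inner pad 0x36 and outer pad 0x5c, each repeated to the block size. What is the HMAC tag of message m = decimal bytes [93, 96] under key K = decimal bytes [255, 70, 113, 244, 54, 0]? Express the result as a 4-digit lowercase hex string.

Key decimal bytes [255, 70, 113, 244, 54, 0] = ff 46 71 f4 36 00 is 6 bytes > B = 4, so hash it first: H(key) = 02 e0, then zero-pad to 4 bytes: K' = 02 e0 00 00.
K' ⊕ ipad = 34 d6 36 36.  K' ⊕ opad = 5e bc 5c 5c.
Inner input = (K'⊕ipad) ∥ m = 34 d6 36 36 ∥ 5d 60.
Inner hash: sum = 52+214+54+54+93+96 = 563 → 02 33.
Outer input = (K'⊕opad) ∥ inner = 5e bc 5c 5c ∥ 02 33.
Outer hash (tag): sum = 94+188+92+92+2+51 = 519 → 02 07.

0207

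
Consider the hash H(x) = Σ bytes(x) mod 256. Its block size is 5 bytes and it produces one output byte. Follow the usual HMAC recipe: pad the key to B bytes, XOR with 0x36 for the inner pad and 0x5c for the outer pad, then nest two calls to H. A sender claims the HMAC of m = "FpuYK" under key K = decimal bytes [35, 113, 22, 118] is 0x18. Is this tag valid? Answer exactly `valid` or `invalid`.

invalid

Key decimal bytes [35, 113, 22, 118] = 23 71 16 76 is 4 bytes ≤ B = 5; zero-pad to 5 bytes: K' = 23 71 16 76 00.
K' ⊕ ipad = 15 47 20 40 36; K' ⊕ opad = 7f 2d 4a 2a 5c.
Inner hash: sum = 21+71+32+64+54+70+112+117+89+75 = 705; mod 256 = 193 → c1.
Outer hash (recomputed tag): sum = 127+45+74+42+92+193 = 573; mod 256 = 61 → 3d.
Recomputed tag = 3d; claimed = 18 → mismatch.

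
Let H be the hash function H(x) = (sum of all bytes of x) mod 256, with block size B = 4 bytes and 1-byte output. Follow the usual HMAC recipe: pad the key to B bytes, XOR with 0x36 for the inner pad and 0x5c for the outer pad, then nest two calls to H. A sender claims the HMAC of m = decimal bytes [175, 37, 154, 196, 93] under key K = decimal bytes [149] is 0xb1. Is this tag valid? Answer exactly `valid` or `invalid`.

valid

Key decimal bytes [149] = 95 is 1 byte ≤ B = 4; zero-pad to 4 bytes: K' = 95 00 00 00.
K' ⊕ ipad = a3 36 36 36; K' ⊕ opad = c9 5c 5c 5c.
Inner hash: sum = 163+54+54+54+175+37+154+196+93 = 980; mod 256 = 212 → d4.
Outer hash (recomputed tag): sum = 201+92+92+92+212 = 689; mod 256 = 177 → b1.
Recomputed tag = b1; claimed = b1 → match.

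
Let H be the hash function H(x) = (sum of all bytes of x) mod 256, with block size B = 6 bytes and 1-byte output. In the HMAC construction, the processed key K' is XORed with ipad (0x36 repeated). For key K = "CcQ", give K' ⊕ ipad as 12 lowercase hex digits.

Key "CcQ" = 43 63 51 is 3 bytes ≤ B = 6; zero-pad to 6 bytes: K' = 43 63 51 00 00 00.
XOR each byte with 0x36: 43⊕36=75, 63⊕36=55, 51⊕36=67, 00⊕36=36, 00⊕36=36, 00⊕36=36.

755567363636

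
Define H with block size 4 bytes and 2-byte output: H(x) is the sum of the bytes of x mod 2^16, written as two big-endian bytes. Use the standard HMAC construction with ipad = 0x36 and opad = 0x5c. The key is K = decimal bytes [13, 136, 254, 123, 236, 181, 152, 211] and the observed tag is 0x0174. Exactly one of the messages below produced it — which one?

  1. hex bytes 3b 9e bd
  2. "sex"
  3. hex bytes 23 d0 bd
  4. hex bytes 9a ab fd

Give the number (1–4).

2

Key decimal bytes [13, 136, 254, 123, 236, 181, 152, 211] = 0d 88 fe 7b ec b5 98 d3 is 8 bytes > B = 4, so hash it first: H(key) = 05 1a, then zero-pad to 4 bytes: K' = 05 1a 00 00.
K' ⊕ ipad = 33 2c 36 36; K' ⊕ opad = 59 46 5c 5c.
m1: inner = H(33 2c 36 36 3b 9e bd) = 02 61; tag = H(59 46 5c 5c 02 61) = 01ba
m2: inner = H(33 2c 36 36 73 65 78) = 02 1b; tag = H(59 46 5c 5c 02 1b) = 0174 ← matches
m3: inner = H(33 2c 36 36 23 d0 bd) = 02 7b; tag = H(59 46 5c 5c 02 7b) = 01d4
m4: inner = H(33 2c 36 36 9a ab fd) = 03 0d; tag = H(59 46 5c 5c 03 0d) = 0167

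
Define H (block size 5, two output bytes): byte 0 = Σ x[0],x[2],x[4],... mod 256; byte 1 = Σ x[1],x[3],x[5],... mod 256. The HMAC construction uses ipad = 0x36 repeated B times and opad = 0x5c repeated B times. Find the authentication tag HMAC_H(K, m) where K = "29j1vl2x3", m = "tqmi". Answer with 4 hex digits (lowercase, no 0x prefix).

Key "29j1vl2x3" = 32 39 6a 31 76 6c 32 78 33 is 9 bytes > B = 5, so hash it first: H(key) = 77 4e, then zero-pad to 5 bytes: K' = 77 4e 00 00 00.
K' ⊕ ipad = 41 78 36 36 36.  K' ⊕ opad = 2b 12 5c 5c 5c.
Inner input = (K'⊕ipad) ∥ m = 41 78 36 36 36 ∥ 74 71 6d 69.
Inner hash: even-index sum = 391 mod 256 = 135; odd-index sum = 399 mod 256 = 143 → 87 8f.
Outer input = (K'⊕opad) ∥ inner = 2b 12 5c 5c 5c ∥ 87 8f.
Outer hash (tag): even-index sum = 370 mod 256 = 114; odd-index sum = 245 mod 256 = 245 → 72 f5.

72f5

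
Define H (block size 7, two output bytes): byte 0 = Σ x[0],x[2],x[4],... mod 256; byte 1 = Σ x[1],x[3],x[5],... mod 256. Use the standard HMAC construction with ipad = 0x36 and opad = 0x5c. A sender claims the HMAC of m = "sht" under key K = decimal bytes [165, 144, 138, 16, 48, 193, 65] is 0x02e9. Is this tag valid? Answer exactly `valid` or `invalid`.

Key decimal bytes [165, 144, 138, 16, 48, 193, 65] = a5 90 8a 10 30 c1 41 is exactly B = 7 bytes: K' = a5 90 8a 10 30 c1 41.
K' ⊕ ipad = 93 a6 bc 26 06 f7 77; K' ⊕ opad = f9 cc d6 4c 6c 9d 1d.
Inner hash: even-index sum = 564 mod 256 = 52; odd-index sum = 682 mod 256 = 170 → 34 aa.
Outer hash (recomputed tag): even-index sum = 770 mod 256 = 2; odd-index sum = 489 mod 256 = 233 → 02 e9.
Recomputed tag = 02e9; claimed = 02e9 → match.

valid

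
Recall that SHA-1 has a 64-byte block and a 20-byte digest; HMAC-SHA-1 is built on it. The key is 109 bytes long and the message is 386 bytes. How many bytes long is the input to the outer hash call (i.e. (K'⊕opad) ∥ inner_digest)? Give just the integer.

84

Key is 109 > 64 bytes, so it is hashed to 20 bytes then zero-padded to 64: |K'| = 64.
Outer input = (K'⊕opad) ∥ H(inner) → 64 + 20 = 84 bytes.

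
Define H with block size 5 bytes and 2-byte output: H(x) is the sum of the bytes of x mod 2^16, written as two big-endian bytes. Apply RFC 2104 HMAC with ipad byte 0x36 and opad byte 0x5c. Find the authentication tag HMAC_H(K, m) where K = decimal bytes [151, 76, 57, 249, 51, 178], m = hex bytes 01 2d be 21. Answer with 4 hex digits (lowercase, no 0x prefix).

Key decimal bytes [151, 76, 57, 249, 51, 178] = 97 4c 39 f9 33 b2 is 6 bytes > B = 5, so hash it first: H(key) = 02 fa, then zero-pad to 5 bytes: K' = 02 fa 00 00 00.
K' ⊕ ipad = 34 cc 36 36 36.  K' ⊕ opad = 5e a6 5c 5c 5c.
Inner input = (K'⊕ipad) ∥ m = 34 cc 36 36 36 ∥ 01 2d be 21.
Inner hash: sum = 52+204+54+54+54+1+45+190+33 = 687 → 02 af.
Outer input = (K'⊕opad) ∥ inner = 5e a6 5c 5c 5c ∥ 02 af.
Outer hash (tag): sum = 94+166+92+92+92+2+175 = 713 → 02 c9.

02c9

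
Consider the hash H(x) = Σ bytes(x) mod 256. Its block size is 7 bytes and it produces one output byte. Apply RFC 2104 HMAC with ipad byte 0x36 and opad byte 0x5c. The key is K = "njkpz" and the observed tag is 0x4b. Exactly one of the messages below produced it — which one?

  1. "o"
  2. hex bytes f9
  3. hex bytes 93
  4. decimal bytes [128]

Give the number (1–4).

3

Key "njkpz" = 6e 6a 6b 70 7a is 5 bytes ≤ B = 7; zero-pad to 7 bytes: K' = 6e 6a 6b 70 7a 00 00.
K' ⊕ ipad = 58 5c 5d 46 4c 36 36; K' ⊕ opad = 32 36 37 2c 26 5c 5c.
m1: inner = H(58 5c 5d 46 4c 36 36 6f) = 7e; tag = H(32 36 37 2c 26 5c 5c 7e) = 27
m2: inner = H(58 5c 5d 46 4c 36 36 f9) = 08; tag = H(32 36 37 2c 26 5c 5c 08) = b1
m3: inner = H(58 5c 5d 46 4c 36 36 93) = a2; tag = H(32 36 37 2c 26 5c 5c a2) = 4b ← matches
m4: inner = H(58 5c 5d 46 4c 36 36 80) = 8f; tag = H(32 36 37 2c 26 5c 5c 8f) = 38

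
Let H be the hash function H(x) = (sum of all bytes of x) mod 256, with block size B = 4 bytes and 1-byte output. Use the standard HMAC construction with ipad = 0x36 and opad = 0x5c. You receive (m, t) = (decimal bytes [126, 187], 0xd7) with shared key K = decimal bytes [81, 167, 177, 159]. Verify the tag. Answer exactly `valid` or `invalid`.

invalid

Key decimal bytes [81, 167, 177, 159] = 51 a7 b1 9f is exactly B = 4 bytes: K' = 51 a7 b1 9f.
K' ⊕ ipad = 67 91 87 a9; K' ⊕ opad = 0d fb ed c3.
Inner hash: sum = 103+145+135+169+126+187 = 865; mod 256 = 97 → 61.
Outer hash (recomputed tag): sum = 13+251+237+195+97 = 793; mod 256 = 25 → 19.
Recomputed tag = 19; claimed = d7 → mismatch.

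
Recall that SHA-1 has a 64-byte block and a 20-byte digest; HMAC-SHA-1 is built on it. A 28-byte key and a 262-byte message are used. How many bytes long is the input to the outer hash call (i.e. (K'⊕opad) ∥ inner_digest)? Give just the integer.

84

Key is 28 ≤ 64 bytes, zero-padded: |K'| = 64.
Outer input = (K'⊕opad) ∥ H(inner) → 64 + 20 = 84 bytes.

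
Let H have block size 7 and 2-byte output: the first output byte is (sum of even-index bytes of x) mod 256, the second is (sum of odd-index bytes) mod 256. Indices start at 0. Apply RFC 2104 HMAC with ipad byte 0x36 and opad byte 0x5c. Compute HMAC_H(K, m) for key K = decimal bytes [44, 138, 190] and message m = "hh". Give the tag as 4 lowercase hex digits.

Key decimal bytes [44, 138, 190] = 2c 8a be is 3 bytes ≤ B = 7; zero-pad to 7 bytes: K' = 2c 8a be 00 00 00 00.
K' ⊕ ipad = 1a bc 88 36 36 36 36.  K' ⊕ opad = 70 d6 e2 5c 5c 5c 5c.
Inner input = (K'⊕ipad) ∥ m = 1a bc 88 36 36 36 36 ∥ 68 68.
Inner hash: even-index sum = 374 mod 256 = 118; odd-index sum = 400 mod 256 = 144 → 76 90.
Outer input = (K'⊕opad) ∥ inner = 70 d6 e2 5c 5c 5c 5c ∥ 76 90.
Outer hash (tag): even-index sum = 666 mod 256 = 154; odd-index sum = 516 mod 256 = 4 → 9a 04.

9a04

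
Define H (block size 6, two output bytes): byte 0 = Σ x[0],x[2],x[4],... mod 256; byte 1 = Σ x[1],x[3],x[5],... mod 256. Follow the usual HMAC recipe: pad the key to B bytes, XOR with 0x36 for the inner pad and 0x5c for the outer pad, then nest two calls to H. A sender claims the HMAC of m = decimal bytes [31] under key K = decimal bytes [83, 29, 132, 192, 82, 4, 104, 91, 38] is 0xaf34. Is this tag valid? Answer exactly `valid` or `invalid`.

Key decimal bytes [83, 29, 132, 192, 82, 4, 104, 91, 38] = 53 1d 84 c0 52 04 68 5b 26 is 9 bytes > B = 6, so hash it first: H(key) = b7 3c, then zero-pad to 6 bytes: K' = b7 3c 00 00 00 00.
K' ⊕ ipad = 81 0a 36 36 36 36; K' ⊕ opad = eb 60 5c 5c 5c 5c.
Inner hash: even-index sum = 268 mod 256 = 12; odd-index sum = 118 mod 256 = 118 → 0c 76.
Outer hash (recomputed tag): even-index sum = 431 mod 256 = 175; odd-index sum = 398 mod 256 = 142 → af 8e.
Recomputed tag = af8e; claimed = af34 → mismatch.

invalid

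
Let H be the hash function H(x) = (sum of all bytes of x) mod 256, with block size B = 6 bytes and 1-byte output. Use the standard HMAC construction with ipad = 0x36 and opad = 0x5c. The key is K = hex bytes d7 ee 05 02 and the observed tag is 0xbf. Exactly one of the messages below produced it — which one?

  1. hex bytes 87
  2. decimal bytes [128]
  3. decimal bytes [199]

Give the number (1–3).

Key hex bytes d7 ee 05 02 is 4 bytes ≤ B = 6; zero-pad to 6 bytes: K' = d7 ee 05 02 00 00.
K' ⊕ ipad = e1 d8 33 34 36 36; K' ⊕ opad = 8b b2 59 5e 5c 5c.
m1: inner = H(e1 d8 33 34 36 36 87) = 13; tag = H(8b b2 59 5e 5c 5c 13) = bf ← matches
m2: inner = H(e1 d8 33 34 36 36 80) = 0c; tag = H(8b b2 59 5e 5c 5c 0c) = b8
m3: inner = H(e1 d8 33 34 36 36 c7) = 53; tag = H(8b b2 59 5e 5c 5c 53) = ff

1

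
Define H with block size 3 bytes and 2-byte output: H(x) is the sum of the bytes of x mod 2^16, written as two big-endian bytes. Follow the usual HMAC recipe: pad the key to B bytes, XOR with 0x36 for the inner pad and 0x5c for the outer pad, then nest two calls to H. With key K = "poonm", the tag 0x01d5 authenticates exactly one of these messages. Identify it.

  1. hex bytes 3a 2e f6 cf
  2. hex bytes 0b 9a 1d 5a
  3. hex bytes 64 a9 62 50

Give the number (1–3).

2

Key "poonm" = 70 6f 6f 6e 6d is 5 bytes > B = 3, so hash it first: H(key) = 02 29, then zero-pad to 3 bytes: K' = 02 29 00.
K' ⊕ ipad = 34 1f 36; K' ⊕ opad = 5e 75 5c.
m1: inner = H(34 1f 36 3a 2e f6 cf) = 02 b6; tag = H(5e 75 5c 02 b6) = 01e7
m2: inner = H(34 1f 36 0b 9a 1d 5a) = 01 a5; tag = H(5e 75 5c 01 a5) = 01d5 ← matches
m3: inner = H(34 1f 36 64 a9 62 50) = 02 48; tag = H(5e 75 5c 02 48) = 0179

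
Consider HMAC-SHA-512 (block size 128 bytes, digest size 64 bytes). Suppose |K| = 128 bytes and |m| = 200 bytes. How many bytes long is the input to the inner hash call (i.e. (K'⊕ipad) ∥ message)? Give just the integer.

328

Key is 128 ≤ 128 bytes, zero-padded: |K'| = 128.
Inner input = (K'⊕ipad) ∥ m → 128 + 200 = 328 bytes.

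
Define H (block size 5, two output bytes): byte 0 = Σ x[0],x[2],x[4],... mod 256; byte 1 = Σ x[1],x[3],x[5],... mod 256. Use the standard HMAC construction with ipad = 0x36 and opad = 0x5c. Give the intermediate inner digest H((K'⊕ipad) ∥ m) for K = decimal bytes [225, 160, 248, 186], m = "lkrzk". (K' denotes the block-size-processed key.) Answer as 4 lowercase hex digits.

c06b

Key decimal bytes [225, 160, 248, 186] = e1 a0 f8 ba is 4 bytes ≤ B = 5; zero-pad to 5 bytes: K' = e1 a0 f8 ba 00.
K' ⊕ ipad = d7 96 ce 8c 36.
Inner input = d7 96 ce 8c 36 ∥ 6c 6b 72 7a 6b.
Inner hash: even-index sum = 704 mod 256 = 192; odd-index sum = 619 mod 256 = 107 → c0 6b.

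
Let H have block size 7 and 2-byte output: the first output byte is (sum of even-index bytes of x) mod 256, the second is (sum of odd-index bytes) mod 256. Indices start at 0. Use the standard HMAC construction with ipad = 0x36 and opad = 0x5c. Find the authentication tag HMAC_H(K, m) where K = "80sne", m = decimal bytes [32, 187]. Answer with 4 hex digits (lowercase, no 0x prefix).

dc91

Key "80sne" = 38 30 73 6e 65 is 5 bytes ≤ B = 7; zero-pad to 7 bytes: K' = 38 30 73 6e 65 00 00.
K' ⊕ ipad = 0e 06 45 58 53 36 36.  K' ⊕ opad = 64 6c 2f 32 39 5c 5c.
Inner input = (K'⊕ipad) ∥ m = 0e 06 45 58 53 36 36 ∥ 20 bb.
Inner hash: even-index sum = 407 mod 256 = 151; odd-index sum = 180 mod 256 = 180 → 97 b4.
Outer input = (K'⊕opad) ∥ inner = 64 6c 2f 32 39 5c 5c ∥ 97 b4.
Outer hash (tag): even-index sum = 476 mod 256 = 220; odd-index sum = 401 mod 256 = 145 → dc 91.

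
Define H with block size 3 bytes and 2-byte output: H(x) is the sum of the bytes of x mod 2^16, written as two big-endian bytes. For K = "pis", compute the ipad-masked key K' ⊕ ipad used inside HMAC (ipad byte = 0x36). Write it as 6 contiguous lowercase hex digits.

465f45

Key "pis" = 70 69 73 is exactly B = 3 bytes: K' = 70 69 73.
XOR each byte with 0x36: 70⊕36=46, 69⊕36=5f, 73⊕36=45.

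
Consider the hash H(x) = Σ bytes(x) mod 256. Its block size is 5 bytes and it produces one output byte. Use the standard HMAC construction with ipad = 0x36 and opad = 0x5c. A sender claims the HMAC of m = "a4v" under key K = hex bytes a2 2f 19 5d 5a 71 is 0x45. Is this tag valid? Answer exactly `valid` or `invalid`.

invalid

Key hex bytes a2 2f 19 5d 5a 71 is 6 bytes > B = 5, so hash it first: H(key) = 12, then zero-pad to 5 bytes: K' = 12 00 00 00 00.
K' ⊕ ipad = 24 36 36 36 36; K' ⊕ opad = 4e 5c 5c 5c 5c.
Inner hash: sum = 36+54+54+54+54+97+52+118 = 519; mod 256 = 7 → 07.
Outer hash (recomputed tag): sum = 78+92+92+92+92+7 = 453; mod 256 = 197 → c5.
Recomputed tag = c5; claimed = 45 → mismatch.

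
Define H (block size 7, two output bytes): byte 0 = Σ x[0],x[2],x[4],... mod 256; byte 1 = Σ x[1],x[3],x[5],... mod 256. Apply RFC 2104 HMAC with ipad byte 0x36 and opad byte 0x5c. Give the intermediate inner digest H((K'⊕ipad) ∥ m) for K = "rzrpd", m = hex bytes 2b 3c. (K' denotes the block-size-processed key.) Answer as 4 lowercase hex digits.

4cf3

Key "rzrpd" = 72 7a 72 70 64 is 5 bytes ≤ B = 7; zero-pad to 7 bytes: K' = 72 7a 72 70 64 00 00.
K' ⊕ ipad = 44 4c 44 46 52 36 36.
Inner input = 44 4c 44 46 52 36 36 ∥ 2b 3c.
Inner hash: even-index sum = 332 mod 256 = 76; odd-index sum = 243 mod 256 = 243 → 4c f3.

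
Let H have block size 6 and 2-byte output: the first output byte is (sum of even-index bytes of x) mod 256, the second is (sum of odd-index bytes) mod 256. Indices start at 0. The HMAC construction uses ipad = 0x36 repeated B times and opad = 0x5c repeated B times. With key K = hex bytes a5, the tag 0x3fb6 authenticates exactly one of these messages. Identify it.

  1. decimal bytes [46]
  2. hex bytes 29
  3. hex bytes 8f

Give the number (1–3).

Key hex bytes a5 is 1 byte ≤ B = 6; zero-pad to 6 bytes: K' = a5 00 00 00 00 00.
K' ⊕ ipad = 93 36 36 36 36 36; K' ⊕ opad = f9 5c 5c 5c 5c 5c.
m1: inner = H(93 36 36 36 36 36 2e) = 2d a2; tag = H(f9 5c 5c 5c 5c 5c 2d a2) = deb6
m2: inner = H(93 36 36 36 36 36 29) = 28 a2; tag = H(f9 5c 5c 5c 5c 5c 28 a2) = d9b6
m3: inner = H(93 36 36 36 36 36 8f) = 8e a2; tag = H(f9 5c 5c 5c 5c 5c 8e a2) = 3fb6 ← matches

3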